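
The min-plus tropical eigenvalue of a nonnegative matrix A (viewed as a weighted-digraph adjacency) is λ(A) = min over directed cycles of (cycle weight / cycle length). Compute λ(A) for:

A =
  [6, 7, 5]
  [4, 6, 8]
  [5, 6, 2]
λ(A) = 2

Enumerate directed cycles and compute their means (weight / length). Sample:
  cycle 0 → 0: weight = 6, length = 1, mean = 6/1 ≈ 6.000
  cycle 1 → 1: weight = 6, length = 1, mean = 6/1 ≈ 6.000
  cycle 2 → 2: weight = 2, length = 1, mean = 2/1 ≈ 2.000
  cycle 0 → 1 → 0: weight = 11, length = 2, mean = 11/2 ≈ 5.500
  cycle 0 → 2 → 0: weight = 10, length = 2, mean = 10/2 ≈ 5.000
  cycle 1 → 0 → 1: weight = 11, length = 2, mean = 11/2 ≈ 5.500
Minimum mean = 2.000, attained e.g. along the cycle 2 → 2 with weight 2 and length 1. So λ(A) = 2/1 = 2.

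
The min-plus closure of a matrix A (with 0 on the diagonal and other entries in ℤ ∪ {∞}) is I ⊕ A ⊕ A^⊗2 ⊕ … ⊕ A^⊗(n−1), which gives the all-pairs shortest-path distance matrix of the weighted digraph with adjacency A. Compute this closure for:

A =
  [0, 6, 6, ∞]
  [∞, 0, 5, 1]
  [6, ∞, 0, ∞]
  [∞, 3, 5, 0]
Closure =
  [0, 6, 6, 7]
  [11, 0, 5, 1]
  [6, 12, 0, 13]
  [11, 3, 5, 0]

This is the Floyd-Warshall all-pairs shortest-path computation. For each intermediate vertex k = 0, 1, …, 3, update dist[i][j] ← min(dist[i][j], dist[i][k] + dist[k][j]). The final matrix gives, for each (i, j), the minimum total weight of any directed path from i to j (possibly empty when i = j).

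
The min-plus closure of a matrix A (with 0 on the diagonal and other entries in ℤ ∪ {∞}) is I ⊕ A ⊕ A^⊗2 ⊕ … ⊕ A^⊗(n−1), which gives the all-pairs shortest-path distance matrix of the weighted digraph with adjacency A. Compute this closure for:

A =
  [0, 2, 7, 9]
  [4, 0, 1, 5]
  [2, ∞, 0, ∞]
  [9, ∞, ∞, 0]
Closure =
  [0, 2, 3, 7]
  [3, 0, 1, 5]
  [2, 4, 0, 9]
  [9, 11, 12, 0]

This is the Floyd-Warshall all-pairs shortest-path computation. For each intermediate vertex k = 0, 1, …, 3, update dist[i][j] ← min(dist[i][j], dist[i][k] + dist[k][j]). The final matrix gives, for each (i, j), the minimum total weight of any directed path from i to j (possibly empty when i = j).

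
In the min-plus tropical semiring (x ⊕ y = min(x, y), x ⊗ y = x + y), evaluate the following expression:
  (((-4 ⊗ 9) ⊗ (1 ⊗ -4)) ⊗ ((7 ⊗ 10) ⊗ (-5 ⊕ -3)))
(((-4 ⊗ 9) ⊗ (1 ⊗ -4)) ⊗ ((7 ⊗ 10) ⊗ (-5 ⊕ -3))) = 14

Expand innermost to outermost. Recall ⊕ takes the minimum of its arguments and ⊗ takes their sum. Working out the expression (((-4 ⊗ 9) ⊗ (1 ⊗ -4)) ⊗ ((7 ⊗ 10) ⊗ (-5 ⊕ -3))) gives 14.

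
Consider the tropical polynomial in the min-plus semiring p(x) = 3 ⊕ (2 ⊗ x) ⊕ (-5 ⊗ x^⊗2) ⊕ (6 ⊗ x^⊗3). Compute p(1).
p(1) = -3

A tropical monomial a ⊗ x^⊗i evaluates to a + i · x. Evaluating each term at x = 1:
  Term 0 contributes 3 + 0 · 1 = 3
  Term 1 contributes 2 + 1 · 1 = 3
  Term 2 contributes -5 + 2 · 1 = -3
  Term 3 contributes 6 + 3 · 1 = 9
p(1) = ⊕ of these = min[3, 3, -3, 9] = -3.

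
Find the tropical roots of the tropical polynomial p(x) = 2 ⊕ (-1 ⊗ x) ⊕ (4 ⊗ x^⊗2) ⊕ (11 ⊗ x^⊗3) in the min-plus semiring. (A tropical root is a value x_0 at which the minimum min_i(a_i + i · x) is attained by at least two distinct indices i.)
Roots: {-7, -5, 3}

Each tropical root is a break point of the lower envelope of the lines y = a_i + i · x (there are 4 lines, with slopes 0, 1, ..., 3). Only the lines that attain the minimum somewhere contribute to roots; other lines are dominated. Here the surviving (envelope) indices are i = 3, i = 2, i = 1, i = 0.
Intersections between consecutive envelope lines give the roots: for adjacent envelope indices i < j the intersection is x = (a_i − a_j) / (j − i). Reading off the sorted break points: {-7, -5, 3}.
Verification: at each break x_0, at least two indices attain the minimum of min_i(a_i + i · x_0).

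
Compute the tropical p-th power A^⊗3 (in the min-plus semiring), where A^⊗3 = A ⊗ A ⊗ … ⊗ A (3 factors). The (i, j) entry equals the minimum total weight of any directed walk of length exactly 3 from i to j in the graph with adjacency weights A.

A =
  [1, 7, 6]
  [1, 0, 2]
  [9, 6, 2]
A^⊗3 =
  [3, 7, 8]
  [1, 0, 2]
  [7, 6, 6]

Each entry (A^⊗3)_ij equals the minimum over all length-3 walks i = v_0 → v_1 → … → v_3 = j of Σ_t A[v_t][v_{t+1}]. For example, for (i, j) = (0, 2) we minimise over 9 possible intermediate vertex sequences; the minimum is 8, attained along the walk 0 → 0 → 0 → 2.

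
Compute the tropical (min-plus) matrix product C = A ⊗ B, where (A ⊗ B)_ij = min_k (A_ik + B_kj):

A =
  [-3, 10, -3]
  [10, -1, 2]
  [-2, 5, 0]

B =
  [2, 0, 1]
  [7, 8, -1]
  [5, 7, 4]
A ⊗ B =
  [-1, -3, -2]
  [6, 7, -2]
  [0, -2, -1]

Apply the min-plus product entry-by-entry:
  C[0][0] = min over k of (A[0][0] + B[0][0] = -3 + 2 = -1, A[0][1] + B[1][0] = 10 + 7 = 17, A[0][2] + B[2][0] = -3 + 5 = 2) = -1 (attained at k = 0)
  C[0][1] = min over k of (A[0][0] + B[0][1] = -3 + 0 = -3, A[0][1] + B[1][1] = 10 + 8 = 18, A[0][2] + B[2][1] = -3 + 7 = 4) = -3 (attained at k = 0)
  C[0][2] = min over k of (A[0][0] + B[0][2] = -3 + 1 = -2, A[0][1] + B[1][2] = 10 + -1 = 9, A[0][2] + B[2][2] = -3 + 4 = 1) = -2 (attained at k = 0)
  C[1][0] = min over k of (A[1][0] + B[0][0] = 10 + 2 = 12, A[1][1] + B[1][0] = -1 + 7 = 6, A[1][2] + B[2][0] = 2 + 5 = 7) = 6 (attained at k = 1)
  C[1][1] = min over k of (A[1][0] + B[0][1] = 10 + 0 = 10, A[1][1] + B[1][1] = -1 + 8 = 7, A[1][2] + B[2][1] = 2 + 7 = 9) = 7 (attained at k = 1)
  C[1][2] = min over k of (A[1][0] + B[0][2] = 10 + 1 = 11, A[1][1] + B[1][2] = -1 + -1 = -2, A[1][2] + B[2][2] = 2 + 4 = 6) = -2 (attained at k = 1)
  C[2][0] = min over k of (A[2][0] + B[0][0] = -2 + 2 = 0, A[2][1] + B[1][0] = 5 + 7 = 12, A[2][2] + B[2][0] = 0 + 5 = 5) = 0 (attained at k = 0)
  C[2][1] = min over k of (A[2][0] + B[0][1] = -2 + 0 = -2, A[2][1] + B[1][1] = 5 + 8 = 13, A[2][2] + B[2][1] = 0 + 7 = 7) = -2 (attained at k = 0)
  C[2][2] = min over k of (A[2][0] + B[0][2] = -2 + 1 = -1, A[2][1] + B[1][2] = 5 + -1 = 4, A[2][2] + B[2][2] = 0 + 4 = 4) = -1 (attained at k = 0)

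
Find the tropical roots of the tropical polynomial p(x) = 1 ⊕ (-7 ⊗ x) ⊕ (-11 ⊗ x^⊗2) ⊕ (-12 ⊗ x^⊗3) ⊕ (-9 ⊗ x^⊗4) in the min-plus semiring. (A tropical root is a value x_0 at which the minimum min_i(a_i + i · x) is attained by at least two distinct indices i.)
Roots: {-3, 1, 4, 8}

Each tropical root is a break point of the lower envelope of the lines y = a_i + i · x (there are 5 lines, with slopes 0, 1, ..., 4). Only the lines that attain the minimum somewhere contribute to roots; other lines are dominated. Here the surviving (envelope) indices are i = 4, i = 3, i = 2, i = 1, i = 0.
Intersections between consecutive envelope lines give the roots: for adjacent envelope indices i < j the intersection is x = (a_i − a_j) / (j − i). Reading off the sorted break points: {-3, 1, 4, 8}.
Verification: at each break x_0, at least two indices attain the minimum of min_i(a_i + i · x_0).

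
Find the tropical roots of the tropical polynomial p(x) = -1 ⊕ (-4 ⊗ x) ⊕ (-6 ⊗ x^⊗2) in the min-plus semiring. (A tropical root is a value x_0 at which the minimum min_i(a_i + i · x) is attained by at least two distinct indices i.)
Roots: {2, 3}

Each tropical root is a break point of the lower envelope of the lines y = a_i + i · x (there are 3 lines, with slopes 0, 1, ..., 2). Only the lines that attain the minimum somewhere contribute to roots; other lines are dominated. Here the surviving (envelope) indices are i = 2, i = 1, i = 0.
Intersections between consecutive envelope lines give the roots: for adjacent envelope indices i < j the intersection is x = (a_i − a_j) / (j − i). Reading off the sorted break points: {2, 3}.
Verification: at each break x_0, at least two indices attain the minimum of min_i(a_i + i · x_0).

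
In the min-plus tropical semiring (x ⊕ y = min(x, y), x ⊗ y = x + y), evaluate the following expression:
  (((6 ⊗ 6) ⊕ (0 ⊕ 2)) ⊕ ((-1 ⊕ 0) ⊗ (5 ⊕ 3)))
(((6 ⊗ 6) ⊕ (0 ⊕ 2)) ⊕ ((-1 ⊕ 0) ⊗ (5 ⊕ 3))) = 0

Expand innermost to outermost. Recall ⊕ takes the minimum of its arguments and ⊗ takes their sum. Working out the expression (((6 ⊗ 6) ⊕ (0 ⊕ 2)) ⊕ ((-1 ⊕ 0) ⊗ (5 ⊕ 3))) gives 0.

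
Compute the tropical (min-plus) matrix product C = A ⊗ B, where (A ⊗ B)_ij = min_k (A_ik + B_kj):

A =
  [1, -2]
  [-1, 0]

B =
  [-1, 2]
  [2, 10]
A ⊗ B =
  [0, 3]
  [-2, 1]

Apply the min-plus product entry-by-entry:
  C[0][0] = min over k of (A[0][0] + B[0][0] = 1 + -1 = 0, A[0][1] + B[1][0] = -2 + 2 = 0) = 0 (attained at k = 0)
  C[0][1] = min over k of (A[0][0] + B[0][1] = 1 + 2 = 3, A[0][1] + B[1][1] = -2 + 10 = 8) = 3 (attained at k = 0)
  C[1][0] = min over k of (A[1][0] + B[0][0] = -1 + -1 = -2, A[1][1] + B[1][0] = 0 + 2 = 2) = -2 (attained at k = 0)
  C[1][1] = min over k of (A[1][0] + B[0][1] = -1 + 2 = 1, A[1][1] + B[1][1] = 0 + 10 = 10) = 1 (attained at k = 0)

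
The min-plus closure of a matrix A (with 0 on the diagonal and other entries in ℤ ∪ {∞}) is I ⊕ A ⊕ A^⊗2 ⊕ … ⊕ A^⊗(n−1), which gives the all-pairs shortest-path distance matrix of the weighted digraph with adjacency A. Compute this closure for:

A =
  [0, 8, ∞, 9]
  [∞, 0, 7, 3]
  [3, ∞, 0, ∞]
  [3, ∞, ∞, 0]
Closure =
  [0, 8, 15, 9]
  [6, 0, 7, 3]
  [3, 11, 0, 12]
  [3, 11, 18, 0]

This is the Floyd-Warshall all-pairs shortest-path computation. For each intermediate vertex k = 0, 1, …, 3, update dist[i][j] ← min(dist[i][j], dist[i][k] + dist[k][j]). The final matrix gives, for each (i, j), the minimum total weight of any directed path from i to j (possibly empty when i = j).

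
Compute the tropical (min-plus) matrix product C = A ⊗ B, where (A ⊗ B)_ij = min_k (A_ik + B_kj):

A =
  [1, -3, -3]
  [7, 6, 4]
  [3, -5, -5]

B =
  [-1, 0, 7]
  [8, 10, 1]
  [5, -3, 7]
A ⊗ B =
  [0, -6, -2]
  [6, 1, 7]
  [0, -8, -4]

Apply the min-plus product entry-by-entry:
  C[0][0] = min over k of (A[0][0] + B[0][0] = 1 + -1 = 0, A[0][1] + B[1][0] = -3 + 8 = 5, A[0][2] + B[2][0] = -3 + 5 = 2) = 0 (attained at k = 0)
  C[0][1] = min over k of (A[0][0] + B[0][1] = 1 + 0 = 1, A[0][1] + B[1][1] = -3 + 10 = 7, A[0][2] + B[2][1] = -3 + -3 = -6) = -6 (attained at k = 2)
  C[0][2] = min over k of (A[0][0] + B[0][2] = 1 + 7 = 8, A[0][1] + B[1][2] = -3 + 1 = -2, A[0][2] + B[2][2] = -3 + 7 = 4) = -2 (attained at k = 1)
  C[1][0] = min over k of (A[1][0] + B[0][0] = 7 + -1 = 6, A[1][1] + B[1][0] = 6 + 8 = 14, A[1][2] + B[2][0] = 4 + 5 = 9) = 6 (attained at k = 0)
  C[1][1] = min over k of (A[1][0] + B[0][1] = 7 + 0 = 7, A[1][1] + B[1][1] = 6 + 10 = 16, A[1][2] + B[2][1] = 4 + -3 = 1) = 1 (attained at k = 2)
  C[1][2] = min over k of (A[1][0] + B[0][2] = 7 + 7 = 14, A[1][1] + B[1][2] = 6 + 1 = 7, A[1][2] + B[2][2] = 4 + 7 = 11) = 7 (attained at k = 1)
  C[2][0] = min over k of (A[2][0] + B[0][0] = 3 + -1 = 2, A[2][1] + B[1][0] = -5 + 8 = 3, A[2][2] + B[2][0] = -5 + 5 = 0) = 0 (attained at k = 2)
  C[2][1] = min over k of (A[2][0] + B[0][1] = 3 + 0 = 3, A[2][1] + B[1][1] = -5 + 10 = 5, A[2][2] + B[2][1] = -5 + -3 = -8) = -8 (attained at k = 2)
  C[2][2] = min over k of (A[2][0] + B[0][2] = 3 + 7 = 10, A[2][1] + B[1][2] = -5 + 1 = -4, A[2][2] + B[2][2] = -5 + 7 = 2) = -4 (attained at k = 1)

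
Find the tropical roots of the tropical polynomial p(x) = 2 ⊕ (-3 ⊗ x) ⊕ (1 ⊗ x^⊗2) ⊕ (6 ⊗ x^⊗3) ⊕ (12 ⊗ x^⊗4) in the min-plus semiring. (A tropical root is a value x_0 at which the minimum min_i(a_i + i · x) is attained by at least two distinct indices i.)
Roots: {-6, -5, -4, 5}

Each tropical root is a break point of the lower envelope of the lines y = a_i + i · x (there are 5 lines, with slopes 0, 1, ..., 4). Only the lines that attain the minimum somewhere contribute to roots; other lines are dominated. Here the surviving (envelope) indices are i = 4, i = 3, i = 2, i = 1, i = 0.
Intersections between consecutive envelope lines give the roots: for adjacent envelope indices i < j the intersection is x = (a_i − a_j) / (j − i). Reading off the sorted break points: {-6, -5, -4, 5}.
Verification: at each break x_0, at least two indices attain the minimum of min_i(a_i + i · x_0).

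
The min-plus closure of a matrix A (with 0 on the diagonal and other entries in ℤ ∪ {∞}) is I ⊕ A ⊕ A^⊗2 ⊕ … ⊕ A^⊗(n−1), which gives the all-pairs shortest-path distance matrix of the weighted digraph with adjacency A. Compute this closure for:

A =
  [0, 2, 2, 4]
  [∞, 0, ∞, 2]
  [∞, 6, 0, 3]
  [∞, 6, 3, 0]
Closure =
  [0, 2, 2, 4]
  [∞, 0, 5, 2]
  [∞, 6, 0, 3]
  [∞, 6, 3, 0]

This is the Floyd-Warshall all-pairs shortest-path computation. For each intermediate vertex k = 0, 1, …, 3, update dist[i][j] ← min(dist[i][j], dist[i][k] + dist[k][j]). The final matrix gives, for each (i, j), the minimum total weight of any directed path from i to j (possibly empty when i = j).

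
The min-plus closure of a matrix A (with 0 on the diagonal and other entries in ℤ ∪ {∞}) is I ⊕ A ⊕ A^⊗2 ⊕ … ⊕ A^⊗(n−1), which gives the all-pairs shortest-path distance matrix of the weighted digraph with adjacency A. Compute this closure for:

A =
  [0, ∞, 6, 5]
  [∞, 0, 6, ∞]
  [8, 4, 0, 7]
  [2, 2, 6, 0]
Closure =
  [0, 7, 6, 5]
  [14, 0, 6, 13]
  [8, 4, 0, 7]
  [2, 2, 6, 0]

This is the Floyd-Warshall all-pairs shortest-path computation. For each intermediate vertex k = 0, 1, …, 3, update dist[i][j] ← min(dist[i][j], dist[i][k] + dist[k][j]). The final matrix gives, for each (i, j), the minimum total weight of any directed path from i to j (possibly empty when i = j).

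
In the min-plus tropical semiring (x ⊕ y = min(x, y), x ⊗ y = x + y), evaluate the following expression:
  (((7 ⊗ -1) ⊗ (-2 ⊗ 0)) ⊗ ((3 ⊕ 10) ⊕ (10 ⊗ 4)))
(((7 ⊗ -1) ⊗ (-2 ⊗ 0)) ⊗ ((3 ⊕ 10) ⊕ (10 ⊗ 4))) = 7

Expand innermost to outermost. Recall ⊕ takes the minimum of its arguments and ⊗ takes their sum. Working out the expression (((7 ⊗ -1) ⊗ (-2 ⊗ 0)) ⊗ ((3 ⊕ 10) ⊕ (10 ⊗ 4))) gives 7.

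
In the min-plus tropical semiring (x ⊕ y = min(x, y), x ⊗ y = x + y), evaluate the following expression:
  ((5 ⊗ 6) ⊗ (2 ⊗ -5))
((5 ⊗ 6) ⊗ (2 ⊗ -5)) = 8

Expand innermost to outermost. Recall ⊕ takes the minimum of its arguments and ⊗ takes their sum. Working out the expression ((5 ⊗ 6) ⊗ (2 ⊗ -5)) gives 8.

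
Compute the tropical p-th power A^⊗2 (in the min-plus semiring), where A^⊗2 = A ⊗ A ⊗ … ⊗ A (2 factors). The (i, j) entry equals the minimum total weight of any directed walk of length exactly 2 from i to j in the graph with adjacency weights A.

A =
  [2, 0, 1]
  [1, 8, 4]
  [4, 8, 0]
A^⊗2 =
  [1, 2, 1]
  [3, 1, 2]
  [4, 4, 0]

Each entry (A^⊗2)_ij equals the minimum over all length-2 walks i = v_0 → v_1 → … → v_2 = j of Σ_t A[v_t][v_{t+1}]. For example, for (i, j) = (0, 2) we minimise over 3 possible intermediate vertex sequences; the minimum is 1, attained along the walk 0 → 2 → 2.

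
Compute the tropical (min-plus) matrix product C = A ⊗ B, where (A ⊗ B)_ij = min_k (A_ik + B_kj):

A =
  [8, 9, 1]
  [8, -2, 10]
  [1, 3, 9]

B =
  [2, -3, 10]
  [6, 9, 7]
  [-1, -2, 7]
A ⊗ B =
  [0, -1, 8]
  [4, 5, 5]
  [3, -2, 10]

Apply the min-plus product entry-by-entry:
  C[0][0] = min over k of (A[0][0] + B[0][0] = 8 + 2 = 10, A[0][1] + B[1][0] = 9 + 6 = 15, A[0][2] + B[2][0] = 1 + -1 = 0) = 0 (attained at k = 2)
  C[0][1] = min over k of (A[0][0] + B[0][1] = 8 + -3 = 5, A[0][1] + B[1][1] = 9 + 9 = 18, A[0][2] + B[2][1] = 1 + -2 = -1) = -1 (attained at k = 2)
  C[0][2] = min over k of (A[0][0] + B[0][2] = 8 + 10 = 18, A[0][1] + B[1][2] = 9 + 7 = 16, A[0][2] + B[2][2] = 1 + 7 = 8) = 8 (attained at k = 2)
  C[1][0] = min over k of (A[1][0] + B[0][0] = 8 + 2 = 10, A[1][1] + B[1][0] = -2 + 6 = 4, A[1][2] + B[2][0] = 10 + -1 = 9) = 4 (attained at k = 1)
  C[1][1] = min over k of (A[1][0] + B[0][1] = 8 + -3 = 5, A[1][1] + B[1][1] = -2 + 9 = 7, A[1][2] + B[2][1] = 10 + -2 = 8) = 5 (attained at k = 0)
  C[1][2] = min over k of (A[1][0] + B[0][2] = 8 + 10 = 18, A[1][1] + B[1][2] = -2 + 7 = 5, A[1][2] + B[2][2] = 10 + 7 = 17) = 5 (attained at k = 1)
  C[2][0] = min over k of (A[2][0] + B[0][0] = 1 + 2 = 3, A[2][1] + B[1][0] = 3 + 6 = 9, A[2][2] + B[2][0] = 9 + -1 = 8) = 3 (attained at k = 0)
  C[2][1] = min over k of (A[2][0] + B[0][1] = 1 + -3 = -2, A[2][1] + B[1][1] = 3 + 9 = 12, A[2][2] + B[2][1] = 9 + -2 = 7) = -2 (attained at k = 0)
  C[2][2] = min over k of (A[2][0] + B[0][2] = 1 + 10 = 11, A[2][1] + B[1][2] = 3 + 7 = 10, A[2][2] + B[2][2] = 9 + 7 = 16) = 10 (attained at k = 1)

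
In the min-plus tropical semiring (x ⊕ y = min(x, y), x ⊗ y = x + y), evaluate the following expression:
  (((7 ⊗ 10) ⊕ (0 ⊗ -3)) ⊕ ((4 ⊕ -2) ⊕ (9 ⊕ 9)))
(((7 ⊗ 10) ⊕ (0 ⊗ -3)) ⊕ ((4 ⊕ -2) ⊕ (9 ⊕ 9))) = -3

Expand innermost to outermost. Recall ⊕ takes the minimum of its arguments and ⊗ takes their sum. Working out the expression (((7 ⊗ 10) ⊕ (0 ⊗ -3)) ⊕ ((4 ⊕ -2) ⊕ (9 ⊕ 9))) gives -3.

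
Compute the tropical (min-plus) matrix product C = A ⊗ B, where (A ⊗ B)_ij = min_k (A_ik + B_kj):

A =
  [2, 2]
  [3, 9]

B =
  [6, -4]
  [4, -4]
A ⊗ B =
  [6, -2]
  [9, -1]

Apply the min-plus product entry-by-entry:
  C[0][0] = min over k of (A[0][0] + B[0][0] = 2 + 6 = 8, A[0][1] + B[1][0] = 2 + 4 = 6) = 6 (attained at k = 1)
  C[0][1] = min over k of (A[0][0] + B[0][1] = 2 + -4 = -2, A[0][1] + B[1][1] = 2 + -4 = -2) = -2 (attained at k = 0)
  C[1][0] = min over k of (A[1][0] + B[0][0] = 3 + 6 = 9, A[1][1] + B[1][0] = 9 + 4 = 13) = 9 (attained at k = 0)
  C[1][1] = min over k of (A[1][0] + B[0][1] = 3 + -4 = -1, A[1][1] + B[1][1] = 9 + -4 = 5) = -1 (attained at k = 0)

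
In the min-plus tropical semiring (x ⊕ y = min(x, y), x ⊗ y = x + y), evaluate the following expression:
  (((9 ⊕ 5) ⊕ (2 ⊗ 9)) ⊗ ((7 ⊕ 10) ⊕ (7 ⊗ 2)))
(((9 ⊕ 5) ⊕ (2 ⊗ 9)) ⊗ ((7 ⊕ 10) ⊕ (7 ⊗ 2))) = 12

Expand innermost to outermost. Recall ⊕ takes the minimum of its arguments and ⊗ takes their sum. Working out the expression (((9 ⊕ 5) ⊕ (2 ⊗ 9)) ⊗ ((7 ⊕ 10) ⊕ (7 ⊗ 2))) gives 12.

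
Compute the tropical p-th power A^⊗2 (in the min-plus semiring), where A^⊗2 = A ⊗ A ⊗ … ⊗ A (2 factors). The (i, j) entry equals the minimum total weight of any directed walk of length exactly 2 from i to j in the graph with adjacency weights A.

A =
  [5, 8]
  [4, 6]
A^⊗2 =
  [10, 13]
  [9, 12]

Each entry (A^⊗2)_ij equals the minimum over all length-2 walks i = v_0 → v_1 → … → v_2 = j of Σ_t A[v_t][v_{t+1}]. For example, for (i, j) = (0, 1) we minimise over 2 possible intermediate vertex sequences; the minimum is 13, attained along the walk 0 → 0 → 1.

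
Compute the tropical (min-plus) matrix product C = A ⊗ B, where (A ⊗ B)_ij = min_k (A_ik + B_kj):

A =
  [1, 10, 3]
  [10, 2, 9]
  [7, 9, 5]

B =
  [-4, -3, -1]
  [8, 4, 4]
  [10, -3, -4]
A ⊗ B =
  [-3, -2, -1]
  [6, 6, 5]
  [3, 2, 1]

Apply the min-plus product entry-by-entry:
  C[0][0] = min over k of (A[0][0] + B[0][0] = 1 + -4 = -3, A[0][1] + B[1][0] = 10 + 8 = 18, A[0][2] + B[2][0] = 3 + 10 = 13) = -3 (attained at k = 0)
  C[0][1] = min over k of (A[0][0] + B[0][1] = 1 + -3 = -2, A[0][1] + B[1][1] = 10 + 4 = 14, A[0][2] + B[2][1] = 3 + -3 = 0) = -2 (attained at k = 0)
  C[0][2] = min over k of (A[0][0] + B[0][2] = 1 + -1 = 0, A[0][1] + B[1][2] = 10 + 4 = 14, A[0][2] + B[2][2] = 3 + -4 = -1) = -1 (attained at k = 2)
  C[1][0] = min over k of (A[1][0] + B[0][0] = 10 + -4 = 6, A[1][1] + B[1][0] = 2 + 8 = 10, A[1][2] + B[2][0] = 9 + 10 = 19) = 6 (attained at k = 0)
  C[1][1] = min over k of (A[1][0] + B[0][1] = 10 + -3 = 7, A[1][1] + B[1][1] = 2 + 4 = 6, A[1][2] + B[2][1] = 9 + -3 = 6) = 6 (attained at k = 1)
  C[1][2] = min over k of (A[1][0] + B[0][2] = 10 + -1 = 9, A[1][1] + B[1][2] = 2 + 4 = 6, A[1][2] + B[2][2] = 9 + -4 = 5) = 5 (attained at k = 2)
  C[2][0] = min over k of (A[2][0] + B[0][0] = 7 + -4 = 3, A[2][1] + B[1][0] = 9 + 8 = 17, A[2][2] + B[2][0] = 5 + 10 = 15) = 3 (attained at k = 0)
  C[2][1] = min over k of (A[2][0] + B[0][1] = 7 + -3 = 4, A[2][1] + B[1][1] = 9 + 4 = 13, A[2][2] + B[2][1] = 5 + -3 = 2) = 2 (attained at k = 2)
  C[2][2] = min over k of (A[2][0] + B[0][2] = 7 + -1 = 6, A[2][1] + B[1][2] = 9 + 4 = 13, A[2][2] + B[2][2] = 5 + -4 = 1) = 1 (attained at k = 2)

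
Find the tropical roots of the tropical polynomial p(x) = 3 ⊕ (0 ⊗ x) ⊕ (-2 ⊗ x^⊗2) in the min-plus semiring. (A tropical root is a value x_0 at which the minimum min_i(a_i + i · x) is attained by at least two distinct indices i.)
Roots: {2, 3}

Each tropical root is a break point of the lower envelope of the lines y = a_i + i · x (there are 3 lines, with slopes 0, 1, ..., 2). Only the lines that attain the minimum somewhere contribute to roots; other lines are dominated. Here the surviving (envelope) indices are i = 2, i = 1, i = 0.
Intersections between consecutive envelope lines give the roots: for adjacent envelope indices i < j the intersection is x = (a_i − a_j) / (j − i). Reading off the sorted break points: {2, 3}.
Verification: at each break x_0, at least two indices attain the minimum of min_i(a_i + i · x_0).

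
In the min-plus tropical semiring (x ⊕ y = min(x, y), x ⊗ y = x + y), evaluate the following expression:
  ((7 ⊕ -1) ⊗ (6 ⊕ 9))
((7 ⊕ -1) ⊗ (6 ⊕ 9)) = 5

Expand innermost to outermost. Recall ⊕ takes the minimum of its arguments and ⊗ takes their sum. Working out the expression ((7 ⊕ -1) ⊗ (6 ⊕ 9)) gives 5.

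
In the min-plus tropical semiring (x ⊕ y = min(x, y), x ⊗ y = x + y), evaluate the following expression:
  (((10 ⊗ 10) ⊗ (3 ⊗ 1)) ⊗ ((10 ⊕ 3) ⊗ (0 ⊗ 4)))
(((10 ⊗ 10) ⊗ (3 ⊗ 1)) ⊗ ((10 ⊕ 3) ⊗ (0 ⊗ 4))) = 31

Expand innermost to outermost. Recall ⊕ takes the minimum of its arguments and ⊗ takes their sum. Working out the expression (((10 ⊗ 10) ⊗ (3 ⊗ 1)) ⊗ ((10 ⊕ 3) ⊗ (0 ⊗ 4))) gives 31.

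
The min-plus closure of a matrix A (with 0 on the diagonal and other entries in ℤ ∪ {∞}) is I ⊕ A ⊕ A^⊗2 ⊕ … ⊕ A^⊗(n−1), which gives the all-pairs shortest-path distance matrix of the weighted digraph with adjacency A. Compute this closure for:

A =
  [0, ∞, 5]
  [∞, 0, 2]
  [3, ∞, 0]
Closure =
  [0, ∞, 5]
  [5, 0, 2]
  [3, ∞, 0]

This is the Floyd-Warshall all-pairs shortest-path computation. For each intermediate vertex k = 0, 1, …, 2, update dist[i][j] ← min(dist[i][j], dist[i][k] + dist[k][j]). The final matrix gives, for each (i, j), the minimum total weight of any directed path from i to j (possibly empty when i = j).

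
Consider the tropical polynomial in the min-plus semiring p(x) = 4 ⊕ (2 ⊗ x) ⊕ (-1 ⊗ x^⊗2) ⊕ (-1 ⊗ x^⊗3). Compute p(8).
p(8) = 4

A tropical monomial a ⊗ x^⊗i evaluates to a + i · x. Evaluating each term at x = 8:
  Term 0 contributes 4 + 0 · 8 = 4
  Term 1 contributes 2 + 1 · 8 = 10
  Term 2 contributes -1 + 2 · 8 = 15
  Term 3 contributes -1 + 3 · 8 = 23
p(8) = ⊕ of these = min[4, 10, 15, 23] = 4.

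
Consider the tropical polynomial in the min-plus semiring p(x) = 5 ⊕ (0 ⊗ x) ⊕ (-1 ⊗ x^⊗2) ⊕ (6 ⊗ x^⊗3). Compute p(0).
p(0) = -1

A tropical monomial a ⊗ x^⊗i evaluates to a + i · x. Evaluating each term at x = 0:
  Term 0 contributes 5 + 0 · 0 = 5
  Term 1 contributes 0 + 1 · 0 = 0
  Term 2 contributes -1 + 2 · 0 = -1
  Term 3 contributes 6 + 3 · 0 = 6
p(0) = ⊕ of these = min[5, 0, -1, 6] = -1.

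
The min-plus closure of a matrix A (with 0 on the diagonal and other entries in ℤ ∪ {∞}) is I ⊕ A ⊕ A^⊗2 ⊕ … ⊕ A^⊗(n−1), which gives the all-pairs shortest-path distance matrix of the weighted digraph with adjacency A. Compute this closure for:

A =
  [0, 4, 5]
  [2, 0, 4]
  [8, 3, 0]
Closure =
  [0, 4, 5]
  [2, 0, 4]
  [5, 3, 0]

This is the Floyd-Warshall all-pairs shortest-path computation. For each intermediate vertex k = 0, 1, …, 2, update dist[i][j] ← min(dist[i][j], dist[i][k] + dist[k][j]). The final matrix gives, for each (i, j), the minimum total weight of any directed path from i to j (possibly empty when i = j).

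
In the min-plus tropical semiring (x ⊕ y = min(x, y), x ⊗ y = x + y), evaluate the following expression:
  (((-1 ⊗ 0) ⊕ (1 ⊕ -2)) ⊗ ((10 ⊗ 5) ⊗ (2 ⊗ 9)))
(((-1 ⊗ 0) ⊕ (1 ⊕ -2)) ⊗ ((10 ⊗ 5) ⊗ (2 ⊗ 9))) = 24

Expand innermost to outermost. Recall ⊕ takes the minimum of its arguments and ⊗ takes their sum. Working out the expression (((-1 ⊗ 0) ⊕ (1 ⊕ -2)) ⊗ ((10 ⊗ 5) ⊗ (2 ⊗ 9))) gives 24.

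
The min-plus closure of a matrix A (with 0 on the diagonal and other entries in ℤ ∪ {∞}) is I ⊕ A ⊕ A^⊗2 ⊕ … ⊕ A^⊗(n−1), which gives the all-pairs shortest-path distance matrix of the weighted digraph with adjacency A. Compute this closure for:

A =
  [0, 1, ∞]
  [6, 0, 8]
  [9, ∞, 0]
Closure =
  [0, 1, 9]
  [6, 0, 8]
  [9, 10, 0]

This is the Floyd-Warshall all-pairs shortest-path computation. For each intermediate vertex k = 0, 1, …, 2, update dist[i][j] ← min(dist[i][j], dist[i][k] + dist[k][j]). The final matrix gives, for each (i, j), the minimum total weight of any directed path from i to j (possibly empty when i = j).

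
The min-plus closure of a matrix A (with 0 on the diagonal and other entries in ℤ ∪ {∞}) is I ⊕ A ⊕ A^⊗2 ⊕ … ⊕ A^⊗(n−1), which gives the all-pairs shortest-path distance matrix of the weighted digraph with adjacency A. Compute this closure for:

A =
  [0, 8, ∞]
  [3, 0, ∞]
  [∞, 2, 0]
Closure =
  [0, 8, ∞]
  [3, 0, ∞]
  [5, 2, 0]

This is the Floyd-Warshall all-pairs shortest-path computation. For each intermediate vertex k = 0, 1, …, 2, update dist[i][j] ← min(dist[i][j], dist[i][k] + dist[k][j]). The final matrix gives, for each (i, j), the minimum total weight of any directed path from i to j (possibly empty when i = j).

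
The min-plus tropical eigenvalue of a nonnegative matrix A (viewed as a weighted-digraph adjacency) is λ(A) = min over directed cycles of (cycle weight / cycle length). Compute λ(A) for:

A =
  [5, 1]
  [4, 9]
λ(A) = 5/2

Enumerate directed cycles and compute their means (weight / length). Sample:
  cycle 0 → 0: weight = 5, length = 1, mean = 5/1 ≈ 5.000
  cycle 1 → 1: weight = 9, length = 1, mean = 9/1 ≈ 9.000
  cycle 0 → 1 → 0: weight = 5, length = 2, mean = 5/2 ≈ 2.500
  cycle 1 → 0 → 1: weight = 5, length = 2, mean = 5/2 ≈ 2.500
Minimum mean = 2.500, attained e.g. along the cycle 0 → 1 → 0 with weight 5 and length 2. So λ(A) = 5/2 = 5/2.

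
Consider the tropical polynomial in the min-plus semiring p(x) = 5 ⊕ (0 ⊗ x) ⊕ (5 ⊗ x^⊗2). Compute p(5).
p(5) = 5

A tropical monomial a ⊗ x^⊗i evaluates to a + i · x. Evaluating each term at x = 5:
  Term 0 contributes 5 + 0 · 5 = 5
  Term 1 contributes 0 + 1 · 5 = 5
  Term 2 contributes 5 + 2 · 5 = 15
p(5) = ⊕ of these = min[5, 5, 15] = 5.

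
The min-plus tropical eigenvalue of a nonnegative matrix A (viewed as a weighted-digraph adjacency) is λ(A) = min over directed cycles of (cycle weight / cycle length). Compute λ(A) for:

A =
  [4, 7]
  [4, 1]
λ(A) = 1

Enumerate directed cycles and compute their means (weight / length). Sample:
  cycle 0 → 0: weight = 4, length = 1, mean = 4/1 ≈ 4.000
  cycle 1 → 1: weight = 1, length = 1, mean = 1/1 ≈ 1.000
  cycle 0 → 1 → 0: weight = 11, length = 2, mean = 11/2 ≈ 5.500
  cycle 1 → 0 → 1: weight = 11, length = 2, mean = 11/2 ≈ 5.500
Minimum mean = 1.000, attained e.g. along the cycle 1 → 1 with weight 1 and length 1. So λ(A) = 1/1 = 1.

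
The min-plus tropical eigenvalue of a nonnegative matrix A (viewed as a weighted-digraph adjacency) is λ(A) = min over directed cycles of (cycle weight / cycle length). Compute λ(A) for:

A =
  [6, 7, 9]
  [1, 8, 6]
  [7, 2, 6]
λ(A) = 4

Enumerate directed cycles and compute their means (weight / length). Sample:
  cycle 0 → 0: weight = 6, length = 1, mean = 6/1 ≈ 6.000
  cycle 1 → 1: weight = 8, length = 1, mean = 8/1 ≈ 8.000
  cycle 2 → 2: weight = 6, length = 1, mean = 6/1 ≈ 6.000
  cycle 0 → 1 → 0: weight = 8, length = 2, mean = 8/2 ≈ 4.000
  cycle 0 → 2 → 0: weight = 16, length = 2, mean = 16/2 ≈ 8.000
  cycle 1 → 0 → 1: weight = 8, length = 2, mean = 8/2 ≈ 4.000
Minimum mean = 4.000, attained e.g. along the cycle 0 → 1 → 0 with weight 8 and length 2. So λ(A) = 8/2 = 4.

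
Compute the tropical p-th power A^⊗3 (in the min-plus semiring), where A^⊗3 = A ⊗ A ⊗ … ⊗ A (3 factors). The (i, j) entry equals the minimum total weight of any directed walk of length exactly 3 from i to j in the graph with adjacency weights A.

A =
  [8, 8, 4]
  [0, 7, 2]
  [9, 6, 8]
A^⊗3 =
  [10, 16, 12]
  [8, 10, 10]
  [13, 14, 10]

Each entry (A^⊗3)_ij equals the minimum over all length-3 walks i = v_0 → v_1 → … → v_3 = j of Σ_t A[v_t][v_{t+1}]. For example, for (i, j) = (0, 2) we minimise over 9 possible intermediate vertex sequences; the minimum is 12, attained along the walk 0 → 1 → 0 → 2.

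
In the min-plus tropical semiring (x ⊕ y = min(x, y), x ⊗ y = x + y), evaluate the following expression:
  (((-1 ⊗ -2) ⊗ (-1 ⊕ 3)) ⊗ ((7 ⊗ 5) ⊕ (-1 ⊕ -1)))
(((-1 ⊗ -2) ⊗ (-1 ⊕ 3)) ⊗ ((7 ⊗ 5) ⊕ (-1 ⊕ -1))) = -5

Expand innermost to outermost. Recall ⊕ takes the minimum of its arguments and ⊗ takes their sum. Working out the expression (((-1 ⊗ -2) ⊗ (-1 ⊕ 3)) ⊗ ((7 ⊗ 5) ⊕ (-1 ⊕ -1))) gives -5.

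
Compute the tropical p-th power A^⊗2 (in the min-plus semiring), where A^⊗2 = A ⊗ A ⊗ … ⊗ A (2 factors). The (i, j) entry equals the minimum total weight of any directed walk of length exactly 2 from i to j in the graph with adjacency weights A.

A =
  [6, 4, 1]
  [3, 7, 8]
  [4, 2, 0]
A^⊗2 =
  [5, 3, 1]
  [9, 7, 4]
  [4, 2, 0]

Each entry (A^⊗2)_ij equals the minimum over all length-2 walks i = v_0 → v_1 → … → v_2 = j of Σ_t A[v_t][v_{t+1}]. For example, for (i, j) = (0, 2) we minimise over 3 possible intermediate vertex sequences; the minimum is 1, attained along the walk 0 → 2 → 2.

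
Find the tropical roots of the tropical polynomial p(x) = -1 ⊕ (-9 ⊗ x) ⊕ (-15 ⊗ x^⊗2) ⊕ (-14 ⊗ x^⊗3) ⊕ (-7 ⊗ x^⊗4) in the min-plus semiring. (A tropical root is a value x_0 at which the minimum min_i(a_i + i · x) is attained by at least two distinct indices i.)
Roots: {-7, -1, 6, 8}

Each tropical root is a break point of the lower envelope of the lines y = a_i + i · x (there are 5 lines, with slopes 0, 1, ..., 4). Only the lines that attain the minimum somewhere contribute to roots; other lines are dominated. Here the surviving (envelope) indices are i = 4, i = 3, i = 2, i = 1, i = 0.
Intersections between consecutive envelope lines give the roots: for adjacent envelope indices i < j the intersection is x = (a_i − a_j) / (j − i). Reading off the sorted break points: {-7, -1, 6, 8}.
Verification: at each break x_0, at least two indices attain the minimum of min_i(a_i + i · x_0).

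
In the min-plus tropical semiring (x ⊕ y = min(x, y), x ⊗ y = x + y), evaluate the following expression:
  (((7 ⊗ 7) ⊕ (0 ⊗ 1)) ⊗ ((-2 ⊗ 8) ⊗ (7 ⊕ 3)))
(((7 ⊗ 7) ⊕ (0 ⊗ 1)) ⊗ ((-2 ⊗ 8) ⊗ (7 ⊕ 3))) = 10

Expand innermost to outermost. Recall ⊕ takes the minimum of its arguments and ⊗ takes their sum. Working out the expression (((7 ⊗ 7) ⊕ (0 ⊗ 1)) ⊗ ((-2 ⊗ 8) ⊗ (7 ⊕ 3))) gives 10.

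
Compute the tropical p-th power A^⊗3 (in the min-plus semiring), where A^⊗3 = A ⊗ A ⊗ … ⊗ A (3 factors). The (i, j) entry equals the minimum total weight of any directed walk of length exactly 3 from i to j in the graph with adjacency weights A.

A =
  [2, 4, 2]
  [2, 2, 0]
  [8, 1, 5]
A^⊗3 =
  [5, 5, 3]
  [3, 3, 1]
  [5, 2, 3]

Each entry (A^⊗3)_ij equals the minimum over all length-3 walks i = v_0 → v_1 → … → v_3 = j of Σ_t A[v_t][v_{t+1}]. For example, for (i, j) = (0, 2) we minimise over 9 possible intermediate vertex sequences; the minimum is 3, attained along the walk 0 → 2 → 1 → 2.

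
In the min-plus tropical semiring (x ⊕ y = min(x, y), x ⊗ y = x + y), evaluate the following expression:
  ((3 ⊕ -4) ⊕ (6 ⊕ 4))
((3 ⊕ -4) ⊕ (6 ⊕ 4)) = -4

Expand innermost to outermost. Recall ⊕ takes the minimum of its arguments and ⊗ takes their sum. Working out the expression ((3 ⊕ -4) ⊕ (6 ⊕ 4)) gives -4.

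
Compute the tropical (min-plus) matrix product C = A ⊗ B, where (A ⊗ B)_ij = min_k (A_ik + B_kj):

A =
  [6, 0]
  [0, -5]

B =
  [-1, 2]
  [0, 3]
A ⊗ B =
  [0, 3]
  [-5, -2]

Apply the min-plus product entry-by-entry:
  C[0][0] = min over k of (A[0][0] + B[0][0] = 6 + -1 = 5, A[0][1] + B[1][0] = 0 + 0 = 0) = 0 (attained at k = 1)
  C[0][1] = min over k of (A[0][0] + B[0][1] = 6 + 2 = 8, A[0][1] + B[1][1] = 0 + 3 = 3) = 3 (attained at k = 1)
  C[1][0] = min over k of (A[1][0] + B[0][0] = 0 + -1 = -1, A[1][1] + B[1][0] = -5 + 0 = -5) = -5 (attained at k = 1)
  C[1][1] = min over k of (A[1][0] + B[0][1] = 0 + 2 = 2, A[1][1] + B[1][1] = -5 + 3 = -2) = -2 (attained at k = 1)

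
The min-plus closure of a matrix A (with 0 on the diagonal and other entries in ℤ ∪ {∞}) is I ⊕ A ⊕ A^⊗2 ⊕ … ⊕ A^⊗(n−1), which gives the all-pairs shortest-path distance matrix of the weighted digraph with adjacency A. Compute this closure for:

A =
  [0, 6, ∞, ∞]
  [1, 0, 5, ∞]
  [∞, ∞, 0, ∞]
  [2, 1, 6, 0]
Closure =
  [0, 6, 11, ∞]
  [1, 0, 5, ∞]
  [∞, ∞, 0, ∞]
  [2, 1, 6, 0]

This is the Floyd-Warshall all-pairs shortest-path computation. For each intermediate vertex k = 0, 1, …, 3, update dist[i][j] ← min(dist[i][j], dist[i][k] + dist[k][j]). The final matrix gives, for each (i, j), the minimum total weight of any directed path from i to j (possibly empty when i = j).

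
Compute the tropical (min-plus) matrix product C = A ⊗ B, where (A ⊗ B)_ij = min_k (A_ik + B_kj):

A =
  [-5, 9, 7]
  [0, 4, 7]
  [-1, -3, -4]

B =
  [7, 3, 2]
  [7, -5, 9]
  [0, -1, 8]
A ⊗ B =
  [2, -2, -3]
  [7, -1, 2]
  [-4, -8, 1]

Apply the min-plus product entry-by-entry:
  C[0][0] = min over k of (A[0][0] + B[0][0] = -5 + 7 = 2, A[0][1] + B[1][0] = 9 + 7 = 16, A[0][2] + B[2][0] = 7 + 0 = 7) = 2 (attained at k = 0)
  C[0][1] = min over k of (A[0][0] + B[0][1] = -5 + 3 = -2, A[0][1] + B[1][1] = 9 + -5 = 4, A[0][2] + B[2][1] = 7 + -1 = 6) = -2 (attained at k = 0)
  C[0][2] = min over k of (A[0][0] + B[0][2] = -5 + 2 = -3, A[0][1] + B[1][2] = 9 + 9 = 18, A[0][2] + B[2][2] = 7 + 8 = 15) = -3 (attained at k = 0)
  C[1][0] = min over k of (A[1][0] + B[0][0] = 0 + 7 = 7, A[1][1] + B[1][0] = 4 + 7 = 11, A[1][2] + B[2][0] = 7 + 0 = 7) = 7 (attained at k = 0)
  C[1][1] = min over k of (A[1][0] + B[0][1] = 0 + 3 = 3, A[1][1] + B[1][1] = 4 + -5 = -1, A[1][2] + B[2][1] = 7 + -1 = 6) = -1 (attained at k = 1)
  C[1][2] = min over k of (A[1][0] + B[0][2] = 0 + 2 = 2, A[1][1] + B[1][2] = 4 + 9 = 13, A[1][2] + B[2][2] = 7 + 8 = 15) = 2 (attained at k = 0)
  C[2][0] = min over k of (A[2][0] + B[0][0] = -1 + 7 = 6, A[2][1] + B[1][0] = -3 + 7 = 4, A[2][2] + B[2][0] = -4 + 0 = -4) = -4 (attained at k = 2)
  C[2][1] = min over k of (A[2][0] + B[0][1] = -1 + 3 = 2, A[2][1] + B[1][1] = -3 + -5 = -8, A[2][2] + B[2][1] = -4 + -1 = -5) = -8 (attained at k = 1)
  C[2][2] = min over k of (A[2][0] + B[0][2] = -1 + 2 = 1, A[2][1] + B[1][2] = -3 + 9 = 6, A[2][2] + B[2][2] = -4 + 8 = 4) = 1 (attained at k = 0)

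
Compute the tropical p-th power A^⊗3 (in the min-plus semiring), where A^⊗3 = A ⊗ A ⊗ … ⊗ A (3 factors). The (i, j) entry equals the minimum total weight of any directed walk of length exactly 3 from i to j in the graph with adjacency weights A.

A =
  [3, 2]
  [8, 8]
A^⊗3 =
  [9, 8]
  [14, 13]

Each entry (A^⊗3)_ij equals the minimum over all length-3 walks i = v_0 → v_1 → … → v_3 = j of Σ_t A[v_t][v_{t+1}]. For example, for (i, j) = (0, 1) we minimise over 4 possible intermediate vertex sequences; the minimum is 8, attained along the walk 0 → 0 → 0 → 1.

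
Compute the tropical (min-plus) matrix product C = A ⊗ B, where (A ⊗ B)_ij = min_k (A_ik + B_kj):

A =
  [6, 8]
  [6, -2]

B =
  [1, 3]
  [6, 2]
A ⊗ B =
  [7, 9]
  [4, 0]

Apply the min-plus product entry-by-entry:
  C[0][0] = min over k of (A[0][0] + B[0][0] = 6 + 1 = 7, A[0][1] + B[1][0] = 8 + 6 = 14) = 7 (attained at k = 0)
  C[0][1] = min over k of (A[0][0] + B[0][1] = 6 + 3 = 9, A[0][1] + B[1][1] = 8 + 2 = 10) = 9 (attained at k = 0)
  C[1][0] = min over k of (A[1][0] + B[0][0] = 6 + 1 = 7, A[1][1] + B[1][0] = -2 + 6 = 4) = 4 (attained at k = 1)
  C[1][1] = min over k of (A[1][0] + B[0][1] = 6 + 3 = 9, A[1][1] + B[1][1] = -2 + 2 = 0) = 0 (attained at k = 1)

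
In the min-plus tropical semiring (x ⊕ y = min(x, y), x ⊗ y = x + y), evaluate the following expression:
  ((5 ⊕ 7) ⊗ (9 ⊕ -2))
((5 ⊕ 7) ⊗ (9 ⊕ -2)) = 3

Expand innermost to outermost. Recall ⊕ takes the minimum of its arguments and ⊗ takes their sum. Working out the expression ((5 ⊕ 7) ⊗ (9 ⊕ -2)) gives 3.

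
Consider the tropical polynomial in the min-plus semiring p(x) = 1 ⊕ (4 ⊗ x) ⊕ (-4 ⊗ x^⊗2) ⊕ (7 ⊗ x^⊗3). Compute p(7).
p(7) = 1

A tropical monomial a ⊗ x^⊗i evaluates to a + i · x. Evaluating each term at x = 7:
  Term 0 contributes 1 + 0 · 7 = 1
  Term 1 contributes 4 + 1 · 7 = 11
  Term 2 contributes -4 + 2 · 7 = 10
  Term 3 contributes 7 + 3 · 7 = 28
p(7) = ⊕ of these = min[1, 11, 10, 28] = 1.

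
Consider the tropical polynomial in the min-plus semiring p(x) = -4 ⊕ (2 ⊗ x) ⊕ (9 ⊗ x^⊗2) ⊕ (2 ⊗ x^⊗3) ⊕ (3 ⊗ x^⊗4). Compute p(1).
p(1) = -4

A tropical monomial a ⊗ x^⊗i evaluates to a + i · x. Evaluating each term at x = 1:
  Term 0 contributes -4 + 0 · 1 = -4
  Term 1 contributes 2 + 1 · 1 = 3
  Term 2 contributes 9 + 2 · 1 = 11
  Term 3 contributes 2 + 3 · 1 = 5
  Term 4 contributes 3 + 4 · 1 = 7
p(1) = ⊕ of these = min[-4, 3, 11, 5, 7] = -4.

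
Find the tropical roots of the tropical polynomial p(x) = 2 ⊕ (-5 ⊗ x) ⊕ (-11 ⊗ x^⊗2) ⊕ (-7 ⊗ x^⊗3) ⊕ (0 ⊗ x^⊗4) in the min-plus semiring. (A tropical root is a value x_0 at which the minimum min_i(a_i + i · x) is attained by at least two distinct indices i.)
Roots: {-7, -4, 6, 7}

Each tropical root is a break point of the lower envelope of the lines y = a_i + i · x (there are 5 lines, with slopes 0, 1, ..., 4). Only the lines that attain the minimum somewhere contribute to roots; other lines are dominated. Here the surviving (envelope) indices are i = 4, i = 3, i = 2, i = 1, i = 0.
Intersections between consecutive envelope lines give the roots: for adjacent envelope indices i < j the intersection is x = (a_i − a_j) / (j − i). Reading off the sorted break points: {-7, -4, 6, 7}.
Verification: at each break x_0, at least two indices attain the minimum of min_i(a_i + i · x_0).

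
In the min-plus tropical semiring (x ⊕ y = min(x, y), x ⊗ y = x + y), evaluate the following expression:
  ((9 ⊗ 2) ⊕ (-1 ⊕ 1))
((9 ⊗ 2) ⊕ (-1 ⊕ 1)) = -1

Expand innermost to outermost. Recall ⊕ takes the minimum of its arguments and ⊗ takes their sum. Working out the expression ((9 ⊗ 2) ⊕ (-1 ⊕ 1)) gives -1.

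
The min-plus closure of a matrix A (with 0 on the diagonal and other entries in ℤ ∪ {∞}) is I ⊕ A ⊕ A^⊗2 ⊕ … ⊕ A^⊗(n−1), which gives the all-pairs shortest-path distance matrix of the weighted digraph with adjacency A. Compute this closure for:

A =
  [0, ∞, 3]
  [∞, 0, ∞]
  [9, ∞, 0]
Closure =
  [0, ∞, 3]
  [∞, 0, ∞]
  [9, ∞, 0]

This is the Floyd-Warshall all-pairs shortest-path computation. For each intermediate vertex k = 0, 1, …, 2, update dist[i][j] ← min(dist[i][j], dist[i][k] + dist[k][j]). The final matrix gives, for each (i, j), the minimum total weight of any directed path from i to j (possibly empty when i = j).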